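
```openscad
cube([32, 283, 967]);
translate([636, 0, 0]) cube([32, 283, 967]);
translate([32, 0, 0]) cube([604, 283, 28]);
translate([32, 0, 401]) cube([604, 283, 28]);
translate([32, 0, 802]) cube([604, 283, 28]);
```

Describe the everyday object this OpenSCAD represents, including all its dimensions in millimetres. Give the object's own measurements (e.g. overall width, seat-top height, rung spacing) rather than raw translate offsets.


An open bookshelf. Two side panels, each 32 mm thick, 283 mm deep and 967 mm tall, stand 668 mm apart (outside-to-outside). Between them sit 3 shelves, each 28 mm thick and 283 mm deep, spanning the full gap between the sides. The bottom shelf rests on the floor (its underside at z = 0) and the clear gap between one shelf's top and the next shelf's underside is 373 mm.


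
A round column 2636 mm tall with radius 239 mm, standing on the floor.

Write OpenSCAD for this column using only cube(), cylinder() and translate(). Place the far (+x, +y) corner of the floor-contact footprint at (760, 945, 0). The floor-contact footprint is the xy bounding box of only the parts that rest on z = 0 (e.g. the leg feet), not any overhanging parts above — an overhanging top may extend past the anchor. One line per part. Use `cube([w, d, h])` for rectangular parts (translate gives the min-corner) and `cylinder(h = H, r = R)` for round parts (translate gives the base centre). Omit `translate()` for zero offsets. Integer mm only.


translate([521, 706, 0]) cylinder(h = 2636, r = 239);


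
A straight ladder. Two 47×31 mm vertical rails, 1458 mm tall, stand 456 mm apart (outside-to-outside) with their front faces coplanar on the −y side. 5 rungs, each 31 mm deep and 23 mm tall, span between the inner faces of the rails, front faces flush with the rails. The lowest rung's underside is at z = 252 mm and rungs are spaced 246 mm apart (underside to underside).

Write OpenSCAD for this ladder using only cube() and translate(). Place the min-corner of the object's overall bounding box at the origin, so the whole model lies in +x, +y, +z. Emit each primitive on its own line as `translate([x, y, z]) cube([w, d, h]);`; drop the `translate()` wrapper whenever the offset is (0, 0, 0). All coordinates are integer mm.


cube([47, 31, 1458]);
translate([409, 0, 0]) cube([47, 31, 1458]);
translate([47, 0, 252]) cube([362, 31, 23]);
translate([47, 0, 498]) cube([362, 31, 23]);
translate([47, 0, 744]) cube([362, 31, 23]);
translate([47, 0, 990]) cube([362, 31, 23]);
translate([47, 0, 1236]) cube([362, 31, 23]);


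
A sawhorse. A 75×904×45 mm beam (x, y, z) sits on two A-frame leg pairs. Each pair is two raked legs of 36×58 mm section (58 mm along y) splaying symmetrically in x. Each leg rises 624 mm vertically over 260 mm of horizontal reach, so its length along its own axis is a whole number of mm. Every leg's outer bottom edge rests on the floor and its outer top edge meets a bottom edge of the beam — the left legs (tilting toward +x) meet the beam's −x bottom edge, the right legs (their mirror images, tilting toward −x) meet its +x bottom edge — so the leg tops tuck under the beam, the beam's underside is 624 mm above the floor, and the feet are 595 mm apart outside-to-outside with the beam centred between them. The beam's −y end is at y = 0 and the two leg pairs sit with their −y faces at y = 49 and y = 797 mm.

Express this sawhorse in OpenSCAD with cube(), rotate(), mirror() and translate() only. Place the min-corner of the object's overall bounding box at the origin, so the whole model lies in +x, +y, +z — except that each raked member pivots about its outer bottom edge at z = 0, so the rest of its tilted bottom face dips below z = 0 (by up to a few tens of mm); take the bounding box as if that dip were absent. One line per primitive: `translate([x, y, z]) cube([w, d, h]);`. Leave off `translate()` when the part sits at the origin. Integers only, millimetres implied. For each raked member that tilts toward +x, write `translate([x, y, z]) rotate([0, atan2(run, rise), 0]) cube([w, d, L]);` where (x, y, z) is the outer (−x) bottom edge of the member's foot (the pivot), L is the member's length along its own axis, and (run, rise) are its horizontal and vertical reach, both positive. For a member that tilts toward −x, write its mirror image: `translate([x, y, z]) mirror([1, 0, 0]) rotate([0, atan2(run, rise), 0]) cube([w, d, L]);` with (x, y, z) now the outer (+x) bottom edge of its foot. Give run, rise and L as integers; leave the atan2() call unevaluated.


translate([260, 0, 624]) cube([75, 904, 45]);
translate([0, 49, 0]) rotate([0, atan2(260, 624), 0]) cube([36, 58, 676]);
translate([595, 49, 0]) mirror([1, 0, 0]) rotate([0, atan2(260, 624), 0]) cube([36, 58, 676]);
translate([0, 797, 0]) rotate([0, atan2(260, 624), 0]) cube([36, 58, 676]);
translate([595, 797, 0]) mirror([1, 0, 0]) rotate([0, atan2(260, 624), 0]) cube([36, 58, 676]);


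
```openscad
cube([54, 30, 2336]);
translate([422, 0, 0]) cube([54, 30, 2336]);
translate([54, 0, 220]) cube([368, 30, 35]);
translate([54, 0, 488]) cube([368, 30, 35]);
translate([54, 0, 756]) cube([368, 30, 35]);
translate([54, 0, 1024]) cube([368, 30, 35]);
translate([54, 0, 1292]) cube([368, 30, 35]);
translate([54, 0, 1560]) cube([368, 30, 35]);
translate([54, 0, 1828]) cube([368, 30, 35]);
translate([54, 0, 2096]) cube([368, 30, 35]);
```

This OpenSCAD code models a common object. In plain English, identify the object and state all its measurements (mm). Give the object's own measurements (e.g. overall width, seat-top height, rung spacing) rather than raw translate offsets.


A straight ladder. Two 54×30 mm vertical rails, 2336 mm tall, stand 476 mm apart (outside-to-outside) with their front faces coplanar on the −y side. 8 rungs, each 30 mm deep and 35 mm tall, span between the inner faces of the rails, front faces flush with the rails. The lowest rung's underside is at z = 220 mm and rungs are spaced 268 mm apart (underside to underside).


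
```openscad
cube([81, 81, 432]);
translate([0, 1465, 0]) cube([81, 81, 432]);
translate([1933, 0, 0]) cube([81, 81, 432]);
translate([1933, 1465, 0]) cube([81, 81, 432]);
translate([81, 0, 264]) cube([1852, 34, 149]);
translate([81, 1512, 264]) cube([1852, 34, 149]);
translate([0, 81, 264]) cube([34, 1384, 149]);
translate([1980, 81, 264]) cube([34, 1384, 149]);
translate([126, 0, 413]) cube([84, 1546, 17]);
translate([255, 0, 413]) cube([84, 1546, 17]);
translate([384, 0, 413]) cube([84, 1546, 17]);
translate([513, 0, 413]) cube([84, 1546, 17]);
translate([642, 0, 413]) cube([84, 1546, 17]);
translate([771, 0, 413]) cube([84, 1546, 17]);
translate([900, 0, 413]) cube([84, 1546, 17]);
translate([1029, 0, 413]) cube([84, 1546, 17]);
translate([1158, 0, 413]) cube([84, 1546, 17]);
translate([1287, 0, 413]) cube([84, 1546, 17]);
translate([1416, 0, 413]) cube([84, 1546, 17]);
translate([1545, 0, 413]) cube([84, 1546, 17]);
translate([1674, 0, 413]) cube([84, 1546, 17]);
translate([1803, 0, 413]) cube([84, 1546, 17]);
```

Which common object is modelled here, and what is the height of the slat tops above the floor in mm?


A bed frame. The slat-top height is 430 mm.

Four posts, four rails, and a row of slats — a bed frame. Slats sit on the rails at z = 264 + 149 = 413; with slat thickness 17, the top is 430 mm.


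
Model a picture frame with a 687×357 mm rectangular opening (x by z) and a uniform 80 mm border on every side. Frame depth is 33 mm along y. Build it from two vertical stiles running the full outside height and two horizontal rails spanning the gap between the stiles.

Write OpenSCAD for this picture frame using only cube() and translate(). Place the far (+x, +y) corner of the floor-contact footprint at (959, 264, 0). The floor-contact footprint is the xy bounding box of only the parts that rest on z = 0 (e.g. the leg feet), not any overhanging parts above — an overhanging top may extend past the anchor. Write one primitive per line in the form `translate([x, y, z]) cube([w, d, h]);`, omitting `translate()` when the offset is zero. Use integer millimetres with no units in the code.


translate([112, 231, 0]) cube([80, 33, 517]);
translate([879, 231, 0]) cube([80, 33, 517]);
translate([192, 231, 0]) cube([687, 33, 80]);
translate([192, 231, 437]) cube([687, 33, 80]);


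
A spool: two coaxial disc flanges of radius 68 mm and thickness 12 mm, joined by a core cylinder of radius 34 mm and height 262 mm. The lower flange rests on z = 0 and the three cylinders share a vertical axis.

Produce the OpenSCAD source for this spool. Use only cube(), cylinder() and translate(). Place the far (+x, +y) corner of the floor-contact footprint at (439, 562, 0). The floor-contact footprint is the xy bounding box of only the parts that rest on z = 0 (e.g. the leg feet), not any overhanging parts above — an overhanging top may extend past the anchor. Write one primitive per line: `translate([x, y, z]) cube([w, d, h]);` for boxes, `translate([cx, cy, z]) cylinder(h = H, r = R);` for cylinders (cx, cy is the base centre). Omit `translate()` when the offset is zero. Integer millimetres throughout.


translate([371, 494, 0]) cylinder(h = 12, r = 68);
translate([371, 494, 12]) cylinder(h = 262, r = 34);
translate([371, 494, 274]) cylinder(h = 12, r = 68);


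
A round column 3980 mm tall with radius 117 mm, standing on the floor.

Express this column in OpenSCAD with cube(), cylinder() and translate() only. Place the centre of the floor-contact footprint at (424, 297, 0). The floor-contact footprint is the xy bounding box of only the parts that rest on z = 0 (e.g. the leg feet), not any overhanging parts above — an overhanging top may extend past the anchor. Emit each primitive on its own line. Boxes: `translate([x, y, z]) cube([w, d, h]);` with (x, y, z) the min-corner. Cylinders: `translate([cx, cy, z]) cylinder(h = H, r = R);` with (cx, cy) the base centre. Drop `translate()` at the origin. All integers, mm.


translate([424, 297, 0]) cylinder(h = 3980, r = 117);


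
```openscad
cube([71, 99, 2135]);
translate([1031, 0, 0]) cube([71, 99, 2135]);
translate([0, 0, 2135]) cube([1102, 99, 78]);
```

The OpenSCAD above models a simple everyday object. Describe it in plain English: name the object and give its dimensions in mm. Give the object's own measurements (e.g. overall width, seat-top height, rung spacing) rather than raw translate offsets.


A door frame. The clear opening is 960 mm wide and 2135 mm high. Two 71 mm wide jambs, 99 mm deep, stand either side of the opening from the floor to the top of the opening. A 78 mm thick head sits across the top of both jambs, spanning the full outside width of the frame.


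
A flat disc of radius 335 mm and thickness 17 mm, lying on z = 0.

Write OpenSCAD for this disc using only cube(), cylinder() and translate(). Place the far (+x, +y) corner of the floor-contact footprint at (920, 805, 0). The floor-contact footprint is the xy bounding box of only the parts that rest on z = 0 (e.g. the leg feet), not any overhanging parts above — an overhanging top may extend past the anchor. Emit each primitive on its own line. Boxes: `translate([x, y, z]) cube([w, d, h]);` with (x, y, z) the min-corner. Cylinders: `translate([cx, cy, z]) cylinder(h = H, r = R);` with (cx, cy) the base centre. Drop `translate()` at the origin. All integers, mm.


translate([585, 470, 0]) cylinder(h = 17, r = 335);


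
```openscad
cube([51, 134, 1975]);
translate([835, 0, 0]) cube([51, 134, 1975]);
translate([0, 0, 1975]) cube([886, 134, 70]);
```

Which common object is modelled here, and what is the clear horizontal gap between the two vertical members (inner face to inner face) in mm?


A door frame. The clear opening width is 784 mm.

Two 1975 mm tall posts with a header on top — a door frame. The left jamb is 51 mm wide at x = 0; the right jamb starts at x = 835. The clear opening is 835 − 51 = 784 mm.


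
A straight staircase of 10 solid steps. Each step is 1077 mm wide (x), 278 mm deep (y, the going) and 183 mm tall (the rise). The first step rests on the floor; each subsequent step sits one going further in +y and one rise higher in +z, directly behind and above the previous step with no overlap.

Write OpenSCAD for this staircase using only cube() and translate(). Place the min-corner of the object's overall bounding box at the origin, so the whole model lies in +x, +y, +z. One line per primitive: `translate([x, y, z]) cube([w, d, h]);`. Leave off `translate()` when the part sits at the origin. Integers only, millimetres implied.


cube([1077, 278, 183]);
translate([0, 278, 183]) cube([1077, 278, 183]);
translate([0, 556, 366]) cube([1077, 278, 183]);
translate([0, 834, 549]) cube([1077, 278, 183]);
translate([0, 1112, 732]) cube([1077, 278, 183]);
translate([0, 1390, 915]) cube([1077, 278, 183]);
translate([0, 1668, 1098]) cube([1077, 278, 183]);
translate([0, 1946, 1281]) cube([1077, 278, 183]);
translate([0, 2224, 1464]) cube([1077, 278, 183]);
translate([0, 2502, 1647]) cube([1077, 278, 183]);


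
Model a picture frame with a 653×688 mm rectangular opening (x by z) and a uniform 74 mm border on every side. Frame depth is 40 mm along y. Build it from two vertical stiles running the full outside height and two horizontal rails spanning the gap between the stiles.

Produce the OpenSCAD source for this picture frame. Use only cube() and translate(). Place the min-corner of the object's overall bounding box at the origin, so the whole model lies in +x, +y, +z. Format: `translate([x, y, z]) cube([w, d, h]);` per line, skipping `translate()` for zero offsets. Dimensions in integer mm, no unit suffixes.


cube([74, 40, 836]);
translate([727, 0, 0]) cube([74, 40, 836]);
translate([74, 0, 0]) cube([653, 40, 74]);
translate([74, 0, 762]) cube([653, 40, 74]);


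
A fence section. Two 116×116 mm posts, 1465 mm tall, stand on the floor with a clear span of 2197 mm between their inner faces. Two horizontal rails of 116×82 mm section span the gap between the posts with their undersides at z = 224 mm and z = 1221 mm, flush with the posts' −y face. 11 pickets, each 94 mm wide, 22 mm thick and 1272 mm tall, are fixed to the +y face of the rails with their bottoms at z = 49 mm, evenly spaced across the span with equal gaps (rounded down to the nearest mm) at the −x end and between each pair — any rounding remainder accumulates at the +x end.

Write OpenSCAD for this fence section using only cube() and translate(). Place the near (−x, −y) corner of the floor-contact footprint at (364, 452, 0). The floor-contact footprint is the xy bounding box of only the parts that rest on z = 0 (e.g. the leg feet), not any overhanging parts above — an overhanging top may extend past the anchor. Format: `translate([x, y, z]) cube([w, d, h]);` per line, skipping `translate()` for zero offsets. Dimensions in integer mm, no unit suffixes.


translate([364, 452, 0]) cube([116, 116, 1465]);
translate([2677, 452, 0]) cube([116, 116, 1465]);
translate([480, 452, 224]) cube([2197, 116, 82]);
translate([480, 452, 1221]) cube([2197, 116, 82]);
translate([576, 568, 49]) cube([94, 22, 1272]);
translate([766, 568, 49]) cube([94, 22, 1272]);
translate([956, 568, 49]) cube([94, 22, 1272]);
translate([1146, 568, 49]) cube([94, 22, 1272]);
translate([1336, 568, 49]) cube([94, 22, 1272]);
translate([1526, 568, 49]) cube([94, 22, 1272]);
translate([1716, 568, 49]) cube([94, 22, 1272]);
translate([1906, 568, 49]) cube([94, 22, 1272]);
translate([2096, 568, 49]) cube([94, 22, 1272]);
translate([2286, 568, 49]) cube([94, 22, 1272]);
translate([2476, 568, 49]) cube([94, 22, 1272]);


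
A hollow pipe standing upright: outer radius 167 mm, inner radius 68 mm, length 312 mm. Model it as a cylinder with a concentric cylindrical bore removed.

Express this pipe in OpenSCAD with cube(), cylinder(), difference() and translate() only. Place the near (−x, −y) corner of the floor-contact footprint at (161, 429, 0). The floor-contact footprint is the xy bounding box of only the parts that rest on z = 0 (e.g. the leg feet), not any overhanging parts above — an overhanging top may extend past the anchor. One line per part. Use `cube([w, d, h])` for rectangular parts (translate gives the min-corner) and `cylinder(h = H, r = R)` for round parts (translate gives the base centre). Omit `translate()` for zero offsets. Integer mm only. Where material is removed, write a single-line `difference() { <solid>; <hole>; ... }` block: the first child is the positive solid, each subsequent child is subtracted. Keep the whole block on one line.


difference() { translate([328, 596, 0]) cylinder(h = 312, r = 167); translate([328, 596, 0]) cylinder(h = 312, r = 68); }


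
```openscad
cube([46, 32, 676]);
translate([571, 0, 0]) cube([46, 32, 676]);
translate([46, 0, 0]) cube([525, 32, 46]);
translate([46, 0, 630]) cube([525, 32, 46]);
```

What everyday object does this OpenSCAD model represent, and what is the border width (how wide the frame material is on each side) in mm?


A picture frame. The border width is 46 mm.

Four thin pieces enclosing a rectangular opening — a picture frame. The two full-height stiles are 676 mm tall; the top rail sits at z = 630 and is 46 mm tall, so the border above the opening is 676 − 630 = 46 mm, matching the stile x-width.


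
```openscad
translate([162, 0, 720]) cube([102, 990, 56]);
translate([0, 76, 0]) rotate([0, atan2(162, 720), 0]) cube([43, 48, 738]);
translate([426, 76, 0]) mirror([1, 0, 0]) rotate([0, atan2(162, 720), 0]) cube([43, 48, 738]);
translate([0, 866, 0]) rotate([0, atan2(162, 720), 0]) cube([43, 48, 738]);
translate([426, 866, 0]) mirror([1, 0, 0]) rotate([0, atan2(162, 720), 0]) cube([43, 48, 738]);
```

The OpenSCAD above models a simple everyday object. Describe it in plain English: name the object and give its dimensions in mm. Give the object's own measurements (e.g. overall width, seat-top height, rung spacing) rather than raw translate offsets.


A sawhorse. A 102×990×56 mm beam (x, y, z) sits on two A-frame leg pairs. Each pair is two raked legs of 43×48 mm section (48 mm along y) splaying symmetrically in x. Each leg rises 720 mm vertically over 162 mm of horizontal reach and is 738 mm long along its own axis. Every leg's outer bottom edge rests on the floor and its outer top edge meets a bottom edge of the beam — the left legs (tilting toward +x) meet the beam's −x bottom edge, the right legs (their mirror images, tilting toward −x) meet its +x bottom edge — so the leg tops tuck under the beam, the beam's underside is 720 mm above the floor, and the feet are 426 mm apart outside-to-outside with the beam centred between them. The two leg pairs are set in 76 mm from either end of the beam.


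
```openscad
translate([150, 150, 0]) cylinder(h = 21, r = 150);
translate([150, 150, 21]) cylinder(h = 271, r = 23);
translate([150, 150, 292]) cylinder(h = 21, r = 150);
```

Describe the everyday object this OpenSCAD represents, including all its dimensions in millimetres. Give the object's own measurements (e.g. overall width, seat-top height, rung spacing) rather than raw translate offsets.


A spool: two coaxial disc flanges of radius 150 mm and thickness 21 mm, joined by a core cylinder of radius 23 mm and height 271 mm. The lower flange rests on z = 0 and the three cylinders share a vertical axis.


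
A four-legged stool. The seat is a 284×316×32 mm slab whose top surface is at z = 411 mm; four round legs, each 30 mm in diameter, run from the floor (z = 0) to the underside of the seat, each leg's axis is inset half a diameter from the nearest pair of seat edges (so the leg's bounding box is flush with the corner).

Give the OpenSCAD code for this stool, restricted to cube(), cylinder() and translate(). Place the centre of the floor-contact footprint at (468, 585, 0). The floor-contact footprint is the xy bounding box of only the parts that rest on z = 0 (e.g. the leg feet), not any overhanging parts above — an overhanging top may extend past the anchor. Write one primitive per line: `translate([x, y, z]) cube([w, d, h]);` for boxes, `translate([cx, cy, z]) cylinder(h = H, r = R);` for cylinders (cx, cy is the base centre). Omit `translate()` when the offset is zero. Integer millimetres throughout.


translate([326, 427, 379]) cube([284, 316, 32]);
translate([341, 442, 0]) cylinder(h = 379, r = 15);
translate([595, 442, 0]) cylinder(h = 379, r = 15);
translate([341, 728, 0]) cylinder(h = 379, r = 15);
translate([595, 728, 0]) cylinder(h = 379, r = 15);


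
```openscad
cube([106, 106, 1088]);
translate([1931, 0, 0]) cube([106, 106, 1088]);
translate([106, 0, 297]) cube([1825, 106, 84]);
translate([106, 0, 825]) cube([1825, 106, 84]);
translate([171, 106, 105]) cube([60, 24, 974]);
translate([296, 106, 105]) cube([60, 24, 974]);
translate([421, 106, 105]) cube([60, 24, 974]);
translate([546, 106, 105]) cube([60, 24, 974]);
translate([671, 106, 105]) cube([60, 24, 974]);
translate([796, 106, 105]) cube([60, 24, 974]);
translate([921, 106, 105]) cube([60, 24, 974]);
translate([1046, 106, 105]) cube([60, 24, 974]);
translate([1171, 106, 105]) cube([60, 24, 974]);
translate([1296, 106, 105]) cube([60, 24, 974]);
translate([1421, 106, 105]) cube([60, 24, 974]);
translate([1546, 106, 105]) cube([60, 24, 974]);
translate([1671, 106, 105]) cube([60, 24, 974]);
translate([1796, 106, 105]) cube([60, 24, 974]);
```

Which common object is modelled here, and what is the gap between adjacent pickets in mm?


A fence section. The picket gap is 65 mm.

Two posts, two rails, 14 pickets — a fence section. Span 1825 mm holds 14 pickets of 60 mm with 15 equal gaps: ⌊(1825 − 14·60) / 15⌋ = 65 mm.


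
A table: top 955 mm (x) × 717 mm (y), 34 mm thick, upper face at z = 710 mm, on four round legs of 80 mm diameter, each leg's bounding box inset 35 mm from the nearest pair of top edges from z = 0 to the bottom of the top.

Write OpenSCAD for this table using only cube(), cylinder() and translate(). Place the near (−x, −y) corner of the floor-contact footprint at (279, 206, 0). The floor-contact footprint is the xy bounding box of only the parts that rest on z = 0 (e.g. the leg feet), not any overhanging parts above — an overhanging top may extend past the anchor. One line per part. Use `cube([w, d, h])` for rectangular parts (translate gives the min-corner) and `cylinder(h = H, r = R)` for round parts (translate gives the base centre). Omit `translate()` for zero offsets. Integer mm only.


translate([244, 171, 676]) cube([955, 717, 34]);
translate([319, 246, 0]) cylinder(h = 676, r = 40);
translate([1124, 246, 0]) cylinder(h = 676, r = 40);
translate([319, 813, 0]) cylinder(h = 676, r = 40);
translate([1124, 813, 0]) cylinder(h = 676, r = 40);


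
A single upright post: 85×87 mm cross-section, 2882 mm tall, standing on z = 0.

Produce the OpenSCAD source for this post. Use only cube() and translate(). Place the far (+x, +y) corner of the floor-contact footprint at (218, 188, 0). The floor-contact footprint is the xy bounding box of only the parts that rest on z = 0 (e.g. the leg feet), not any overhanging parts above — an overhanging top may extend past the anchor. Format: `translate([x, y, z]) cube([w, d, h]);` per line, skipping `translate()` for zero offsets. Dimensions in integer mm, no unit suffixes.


translate([133, 101, 0]) cube([85, 87, 2882]);


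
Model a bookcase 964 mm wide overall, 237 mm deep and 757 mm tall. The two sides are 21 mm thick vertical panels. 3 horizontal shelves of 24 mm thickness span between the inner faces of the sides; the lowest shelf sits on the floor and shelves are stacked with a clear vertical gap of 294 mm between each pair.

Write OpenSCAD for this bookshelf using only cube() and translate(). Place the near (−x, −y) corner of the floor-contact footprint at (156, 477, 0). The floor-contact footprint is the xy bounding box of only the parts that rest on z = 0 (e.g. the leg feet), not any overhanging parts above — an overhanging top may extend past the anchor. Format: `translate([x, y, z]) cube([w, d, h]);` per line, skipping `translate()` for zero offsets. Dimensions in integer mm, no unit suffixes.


translate([156, 477, 0]) cube([21, 237, 757]);
translate([1099, 477, 0]) cube([21, 237, 757]);
translate([177, 477, 0]) cube([922, 237, 24]);
translate([177, 477, 318]) cube([922, 237, 24]);
translate([177, 477, 636]) cube([922, 237, 24]);


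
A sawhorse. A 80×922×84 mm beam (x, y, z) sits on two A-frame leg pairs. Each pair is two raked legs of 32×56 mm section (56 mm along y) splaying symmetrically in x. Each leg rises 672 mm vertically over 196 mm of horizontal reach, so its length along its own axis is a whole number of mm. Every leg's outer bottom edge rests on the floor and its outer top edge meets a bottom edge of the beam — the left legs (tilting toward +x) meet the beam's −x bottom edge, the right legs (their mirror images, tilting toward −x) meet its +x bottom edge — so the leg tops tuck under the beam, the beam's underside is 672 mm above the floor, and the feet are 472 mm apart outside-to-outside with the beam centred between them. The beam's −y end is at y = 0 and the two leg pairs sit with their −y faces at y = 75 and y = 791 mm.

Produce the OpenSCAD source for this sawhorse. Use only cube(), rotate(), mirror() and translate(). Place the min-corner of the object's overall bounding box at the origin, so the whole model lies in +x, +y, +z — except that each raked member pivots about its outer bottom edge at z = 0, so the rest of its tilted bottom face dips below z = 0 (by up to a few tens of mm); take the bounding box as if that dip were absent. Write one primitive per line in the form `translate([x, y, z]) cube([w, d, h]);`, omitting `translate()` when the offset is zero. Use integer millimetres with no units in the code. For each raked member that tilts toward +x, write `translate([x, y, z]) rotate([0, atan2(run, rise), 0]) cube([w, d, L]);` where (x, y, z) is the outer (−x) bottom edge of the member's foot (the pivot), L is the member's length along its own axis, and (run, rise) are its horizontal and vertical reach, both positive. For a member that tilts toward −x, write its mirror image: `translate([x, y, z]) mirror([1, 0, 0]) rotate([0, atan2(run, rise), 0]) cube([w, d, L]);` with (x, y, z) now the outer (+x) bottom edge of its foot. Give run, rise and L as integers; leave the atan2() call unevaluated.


// leg length = √(196² + 672²) = 700
// right-leg outer foot x = 2·196 + 80 = 472
// beam min-corner = (196, 0, 672)
translate([196, 0, 672]) cube([80, 922, 84]);
translate([0, 75, 0]) rotate([0, atan2(196, 672), 0]) cube([32, 56, 700]);
translate([472, 75, 0]) mirror([1, 0, 0]) rotate([0, atan2(196, 672), 0]) cube([32, 56, 700]);
translate([0, 791, 0]) rotate([0, atan2(196, 672), 0]) cube([32, 56, 700]);
translate([472, 791, 0]) mirror([1, 0, 0]) rotate([0, atan2(196, 672), 0]) cube([32, 56, 700]);


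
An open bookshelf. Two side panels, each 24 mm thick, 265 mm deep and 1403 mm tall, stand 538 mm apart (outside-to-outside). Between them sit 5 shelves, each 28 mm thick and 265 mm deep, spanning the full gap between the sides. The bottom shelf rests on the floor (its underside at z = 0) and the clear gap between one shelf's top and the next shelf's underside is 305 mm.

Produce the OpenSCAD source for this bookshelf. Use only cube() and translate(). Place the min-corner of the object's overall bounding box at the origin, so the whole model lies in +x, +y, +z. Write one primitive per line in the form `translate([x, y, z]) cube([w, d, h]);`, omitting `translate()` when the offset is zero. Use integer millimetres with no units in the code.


cube([24, 265, 1403]);
translate([514, 0, 0]) cube([24, 265, 1403]);
translate([24, 0, 0]) cube([490, 265, 28]);
translate([24, 0, 333]) cube([490, 265, 28]);
translate([24, 0, 666]) cube([490, 265, 28]);
translate([24, 0, 999]) cube([490, 265, 28]);
translate([24, 0, 1332]) cube([490, 265, 28]);


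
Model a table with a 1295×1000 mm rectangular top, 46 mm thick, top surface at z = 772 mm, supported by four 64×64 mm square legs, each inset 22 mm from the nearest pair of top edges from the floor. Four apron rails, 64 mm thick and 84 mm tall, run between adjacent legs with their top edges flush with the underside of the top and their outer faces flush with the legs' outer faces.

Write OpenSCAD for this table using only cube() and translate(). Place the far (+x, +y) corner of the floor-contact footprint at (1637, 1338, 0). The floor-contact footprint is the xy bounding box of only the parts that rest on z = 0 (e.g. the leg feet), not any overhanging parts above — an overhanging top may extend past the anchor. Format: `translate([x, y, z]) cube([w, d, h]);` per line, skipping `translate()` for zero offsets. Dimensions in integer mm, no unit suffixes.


translate([364, 360, 726]) cube([1295, 1000, 46]);
translate([386, 382, 0]) cube([64, 64, 726]);
translate([1573, 382, 0]) cube([64, 64, 726]);
translate([386, 1274, 0]) cube([64, 64, 726]);
translate([1573, 1274, 0]) cube([64, 64, 726]);
translate([450, 382, 642]) cube([1123, 64, 84]);
translate([450, 1274, 642]) cube([1123, 64, 84]);
translate([386, 446, 642]) cube([64, 828, 84]);
translate([1573, 446, 642]) cube([64, 828, 84]);


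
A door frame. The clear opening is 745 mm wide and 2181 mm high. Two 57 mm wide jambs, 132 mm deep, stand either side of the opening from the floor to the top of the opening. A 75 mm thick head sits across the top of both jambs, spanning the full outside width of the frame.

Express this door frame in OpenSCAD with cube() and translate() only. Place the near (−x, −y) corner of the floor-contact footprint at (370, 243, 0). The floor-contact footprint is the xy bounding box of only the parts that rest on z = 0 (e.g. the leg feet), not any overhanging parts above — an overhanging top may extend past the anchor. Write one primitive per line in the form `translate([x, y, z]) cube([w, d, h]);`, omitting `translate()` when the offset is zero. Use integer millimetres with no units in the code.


translate([370, 243, 0]) cube([57, 132, 2181]);
translate([1172, 243, 0]) cube([57, 132, 2181]);
translate([370, 243, 2181]) cube([859, 132, 75]);


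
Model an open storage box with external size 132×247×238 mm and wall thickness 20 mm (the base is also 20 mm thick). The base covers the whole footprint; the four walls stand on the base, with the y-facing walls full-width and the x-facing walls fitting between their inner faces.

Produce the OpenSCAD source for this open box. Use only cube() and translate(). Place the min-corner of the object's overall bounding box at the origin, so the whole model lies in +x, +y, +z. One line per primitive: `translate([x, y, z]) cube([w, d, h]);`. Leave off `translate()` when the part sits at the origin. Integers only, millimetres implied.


cube([132, 247, 20]);
translate([0, 0, 20]) cube([132, 20, 218]);
translate([0, 227, 20]) cube([132, 20, 218]);
translate([0, 20, 20]) cube([20, 207, 218]);
translate([112, 20, 20]) cube([20, 207, 218]);


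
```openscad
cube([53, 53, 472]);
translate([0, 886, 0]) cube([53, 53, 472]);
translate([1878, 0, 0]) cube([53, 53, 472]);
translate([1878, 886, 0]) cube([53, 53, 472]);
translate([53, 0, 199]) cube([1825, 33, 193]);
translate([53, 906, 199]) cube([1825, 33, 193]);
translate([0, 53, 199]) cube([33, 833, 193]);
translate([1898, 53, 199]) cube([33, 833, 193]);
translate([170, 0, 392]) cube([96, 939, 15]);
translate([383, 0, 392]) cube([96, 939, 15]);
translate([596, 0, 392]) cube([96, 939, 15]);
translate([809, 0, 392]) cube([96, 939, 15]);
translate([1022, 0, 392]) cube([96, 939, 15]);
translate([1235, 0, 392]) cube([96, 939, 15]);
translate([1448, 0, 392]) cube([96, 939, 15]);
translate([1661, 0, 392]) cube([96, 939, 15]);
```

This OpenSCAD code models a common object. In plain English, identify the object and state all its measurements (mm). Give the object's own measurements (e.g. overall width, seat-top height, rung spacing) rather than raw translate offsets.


A bed frame 1931 mm long (x) by 939 mm wide (y). Four 53×53 mm corner posts, 472 mm tall, at the corners of the footprint. Four rails of 33 mm thickness and 193 mm height run between adjacent posts with their undersides at z = 199 mm, their outer faces flush with the outside of the frame (the two x-running rails run between the posts' inner faces; the two y-running rails run between the posts' inner faces). 8 slats, each 96 mm wide (x) and 15 mm thick, lie across the top of the two x-running rails, running the full 939 mm width of the frame in y; along x they sit between the end posts with a 117 mm gap after the −x posts and between neighbouring slats, leaving 121 mm before the +x posts.


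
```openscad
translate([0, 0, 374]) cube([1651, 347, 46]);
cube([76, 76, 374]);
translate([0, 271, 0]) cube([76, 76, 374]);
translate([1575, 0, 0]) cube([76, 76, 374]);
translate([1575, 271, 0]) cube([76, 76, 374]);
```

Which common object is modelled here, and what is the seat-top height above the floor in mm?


A bench. The seat-top height is 420 mm.

A long slab on four corner posts — a bench. The slab sits at z = 374 with thickness 46, so the top is 374 + 46 = 420 mm.


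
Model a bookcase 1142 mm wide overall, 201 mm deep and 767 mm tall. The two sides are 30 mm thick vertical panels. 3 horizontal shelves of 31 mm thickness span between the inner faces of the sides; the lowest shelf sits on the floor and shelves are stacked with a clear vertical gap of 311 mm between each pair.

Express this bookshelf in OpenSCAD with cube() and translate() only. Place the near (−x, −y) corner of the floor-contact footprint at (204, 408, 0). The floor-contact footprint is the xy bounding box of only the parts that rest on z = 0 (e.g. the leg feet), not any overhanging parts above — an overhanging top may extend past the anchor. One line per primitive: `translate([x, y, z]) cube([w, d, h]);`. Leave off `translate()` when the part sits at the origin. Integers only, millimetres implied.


translate([204, 408, 0]) cube([30, 201, 767]);
translate([1316, 408, 0]) cube([30, 201, 767]);
translate([234, 408, 0]) cube([1082, 201, 31]);
translate([234, 408, 342]) cube([1082, 201, 31]);
translate([234, 408, 684]) cube([1082, 201, 31]);


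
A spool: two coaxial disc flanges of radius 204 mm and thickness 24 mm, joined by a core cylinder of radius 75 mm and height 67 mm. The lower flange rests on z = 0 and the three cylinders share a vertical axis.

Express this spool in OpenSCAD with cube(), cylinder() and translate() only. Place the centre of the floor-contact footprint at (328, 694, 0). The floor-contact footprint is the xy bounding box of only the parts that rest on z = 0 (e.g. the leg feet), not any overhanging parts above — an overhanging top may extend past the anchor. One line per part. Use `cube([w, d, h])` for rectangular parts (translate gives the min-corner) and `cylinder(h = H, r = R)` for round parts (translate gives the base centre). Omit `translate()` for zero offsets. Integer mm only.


translate([328, 694, 0]) cylinder(h = 24, r = 204);
translate([328, 694, 24]) cylinder(h = 67, r = 75);
translate([328, 694, 91]) cylinder(h = 24, r = 204);


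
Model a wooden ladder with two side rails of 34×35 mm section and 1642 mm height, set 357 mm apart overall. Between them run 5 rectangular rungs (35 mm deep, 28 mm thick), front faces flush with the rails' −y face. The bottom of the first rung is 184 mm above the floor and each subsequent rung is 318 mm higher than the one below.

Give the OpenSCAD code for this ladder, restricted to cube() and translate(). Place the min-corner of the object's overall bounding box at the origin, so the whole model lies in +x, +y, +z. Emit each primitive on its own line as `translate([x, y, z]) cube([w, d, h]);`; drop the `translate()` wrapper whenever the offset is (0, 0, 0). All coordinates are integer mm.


cube([34, 35, 1642]);
translate([323, 0, 0]) cube([34, 35, 1642]);
translate([34, 0, 184]) cube([289, 35, 28]);
translate([34, 0, 502]) cube([289, 35, 28]);
translate([34, 0, 820]) cube([289, 35, 28]);
translate([34, 0, 1138]) cube([289, 35, 28]);
translate([34, 0, 1456]) cube([289, 35, 28]);


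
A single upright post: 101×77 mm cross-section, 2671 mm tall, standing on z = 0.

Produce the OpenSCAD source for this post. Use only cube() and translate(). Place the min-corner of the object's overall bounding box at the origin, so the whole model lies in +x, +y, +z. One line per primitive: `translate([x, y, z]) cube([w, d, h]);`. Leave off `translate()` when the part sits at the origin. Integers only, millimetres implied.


cube([101, 77, 2671]);


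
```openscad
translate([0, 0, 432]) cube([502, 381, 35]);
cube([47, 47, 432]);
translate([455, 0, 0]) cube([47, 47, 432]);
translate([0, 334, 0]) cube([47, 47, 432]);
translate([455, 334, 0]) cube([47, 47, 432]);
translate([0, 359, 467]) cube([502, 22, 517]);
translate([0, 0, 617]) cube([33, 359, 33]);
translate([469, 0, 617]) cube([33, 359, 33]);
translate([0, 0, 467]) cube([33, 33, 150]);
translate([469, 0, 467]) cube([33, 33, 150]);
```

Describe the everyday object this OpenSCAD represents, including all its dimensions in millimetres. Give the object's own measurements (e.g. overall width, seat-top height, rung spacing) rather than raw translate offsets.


A chair. The seat is a 502×381×35 mm slab with its top at z = 467 mm, on four 47×47 mm corner legs (flush with the seat edges, standing on z = 0). A flat backrest 22 mm thick, 517 mm tall, spans the full seat width and rises from the seat top along its +y edge, rear face flush with the rear of the seat. Two armrests of 33×33 mm section run along each side from the seat's front edge to the front of the backrest, top faces 183 mm above the seat top and outer faces flush with the seat's x-edges; a 33×33 mm post under the front of each armrest stands on the seat at the front corner.


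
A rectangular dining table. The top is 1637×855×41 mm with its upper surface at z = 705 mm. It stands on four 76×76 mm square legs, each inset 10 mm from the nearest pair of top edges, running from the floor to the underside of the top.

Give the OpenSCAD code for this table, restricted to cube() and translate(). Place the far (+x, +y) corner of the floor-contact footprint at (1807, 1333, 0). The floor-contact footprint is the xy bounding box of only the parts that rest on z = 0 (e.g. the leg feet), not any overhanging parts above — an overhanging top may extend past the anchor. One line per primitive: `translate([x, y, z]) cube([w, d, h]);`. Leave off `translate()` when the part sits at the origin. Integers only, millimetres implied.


// leg_h = 705 - 41 = 664
translate([180, 488, 664]) cube([1637, 855, 41]);
translate([190, 498, 0]) cube([76, 76, 664]);
translate([1731, 498, 0]) cube([76, 76, 664]);
translate([190, 1257, 0]) cube([76, 76, 664]);
translate([1731, 1257, 0]) cube([76, 76, 664]);


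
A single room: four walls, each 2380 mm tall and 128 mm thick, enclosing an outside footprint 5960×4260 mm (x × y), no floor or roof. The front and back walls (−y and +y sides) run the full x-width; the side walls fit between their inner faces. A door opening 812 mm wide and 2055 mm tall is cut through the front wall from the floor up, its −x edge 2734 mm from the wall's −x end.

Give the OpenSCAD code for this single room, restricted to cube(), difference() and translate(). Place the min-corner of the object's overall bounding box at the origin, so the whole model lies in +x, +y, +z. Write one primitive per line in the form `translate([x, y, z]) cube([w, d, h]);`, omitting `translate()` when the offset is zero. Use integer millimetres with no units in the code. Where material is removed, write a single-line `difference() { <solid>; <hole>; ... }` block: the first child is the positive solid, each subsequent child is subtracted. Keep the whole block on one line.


difference() { cube([5960, 128, 2380]); translate([2734, 0, 0]) cube([812, 128, 2055]); }
translate([0, 4132, 0]) cube([5960, 128, 2380]);
translate([0, 128, 0]) cube([128, 4004, 2380]);
translate([5832, 128, 0]) cube([128, 4004, 2380]);


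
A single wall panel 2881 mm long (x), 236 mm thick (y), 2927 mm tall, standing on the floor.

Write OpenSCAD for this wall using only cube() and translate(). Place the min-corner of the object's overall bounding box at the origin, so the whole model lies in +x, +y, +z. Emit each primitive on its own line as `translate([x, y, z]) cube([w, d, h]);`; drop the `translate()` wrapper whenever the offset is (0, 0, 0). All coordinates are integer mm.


cube([2881, 236, 2927]);
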